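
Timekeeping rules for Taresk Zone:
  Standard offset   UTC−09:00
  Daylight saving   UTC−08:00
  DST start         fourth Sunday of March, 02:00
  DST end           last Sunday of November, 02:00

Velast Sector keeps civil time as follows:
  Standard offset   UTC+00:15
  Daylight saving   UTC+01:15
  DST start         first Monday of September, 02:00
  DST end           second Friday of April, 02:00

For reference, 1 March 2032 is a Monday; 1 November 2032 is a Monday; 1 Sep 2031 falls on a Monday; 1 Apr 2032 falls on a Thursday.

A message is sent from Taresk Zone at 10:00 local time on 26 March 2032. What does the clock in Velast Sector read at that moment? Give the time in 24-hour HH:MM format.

20:15

1 March 2032 is a Monday, so the first Sunday is March 7 and the fourth is March 28.
1 November 2032 is a Monday, so Sundays fall on 7, 14, 21, 28; the last is November 28.
Daylight saving runs 28 March – 28 November; 26 March 2032 is outside that window, so Taresk Zone is on standard time at UTC−09:00.
10:00 Taresk Zone + 9h = 19:00 UTC.
1 September 2031 is a Monday, so the first Monday is September 1.
1 April 2032 is a Thursday, so the first Friday is April 2 and the second is April 9.
At the standard offset (UTC+00:15), 19:00 UTC + 0h15m = 19:15 Velast Sector standard time.
The standard-time date in Velast Sector, 26 March 2032, lies within the daylight-saving period (1 September 2031 – 9 April 2032), so Velast Sector is on daylight time, UTC+01:15.
19:00 UTC + 1h15m = 20:15 Velast Sector.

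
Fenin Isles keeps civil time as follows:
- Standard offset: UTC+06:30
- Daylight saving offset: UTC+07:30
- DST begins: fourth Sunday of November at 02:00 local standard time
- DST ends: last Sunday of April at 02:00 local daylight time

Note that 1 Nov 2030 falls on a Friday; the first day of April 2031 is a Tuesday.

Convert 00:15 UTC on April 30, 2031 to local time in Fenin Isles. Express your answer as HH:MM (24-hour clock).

1 November 2030 is a Friday, so the first Sunday is November 3 and the fourth is November 24.
1 April 2031 is a Tuesday, so Sundays fall on 6, 13, 20, 27; the last is April 27.
At the standard offset (UTC+06:30), 00:15 UTC + 6h30m = 06:45 Fenin Isles standard time.
Daylight saving runs 24 November 2030 – 27 April 2031; the standard-time date in Fenin Isles, April 30, 2031, is outside that window, so Fenin Isles is on standard time at UTC+06:30.
00:15 UTC + 6h30m = 06:45 local.

06:45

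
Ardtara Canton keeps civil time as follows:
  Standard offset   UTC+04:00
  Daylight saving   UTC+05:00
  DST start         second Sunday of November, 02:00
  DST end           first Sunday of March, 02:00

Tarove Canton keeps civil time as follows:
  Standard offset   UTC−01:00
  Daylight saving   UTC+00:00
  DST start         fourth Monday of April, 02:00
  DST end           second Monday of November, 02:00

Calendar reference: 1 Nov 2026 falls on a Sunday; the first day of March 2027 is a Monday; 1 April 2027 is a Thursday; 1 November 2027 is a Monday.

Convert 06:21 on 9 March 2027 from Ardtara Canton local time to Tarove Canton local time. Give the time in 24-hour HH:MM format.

1 November 2026 is a Sunday, so the first Sunday is November 1 and the second is November 8.
1 March 2027 is a Monday, so the first Sunday is March 7.
9 March 2027 does not fall between 8 November 2026 and 7 March 2027, so daylight saving is not in effect and Ardtara Canton is at UTC+04:00.
06:21 Ardtara Canton − 4h = 02:21 UTC.
1 April 2027 is a Thursday, so the first Monday is April 5 and the fourth is April 26.
1 November 2027 is a Monday, so the first Monday is November 1 and the second is November 8.
At the standard offset (UTC−01:00), 02:21 UTC − 1h = 01:21 Tarove Canton standard time.
Daylight saving runs 26 April – 8 November; the standard-time date in Tarove Canton, 9 March 2027, is outside that window, so Tarove Canton is on standard time at UTC−01:00.
02:21 UTC − 1h = 01:21 Tarove Canton.

01:21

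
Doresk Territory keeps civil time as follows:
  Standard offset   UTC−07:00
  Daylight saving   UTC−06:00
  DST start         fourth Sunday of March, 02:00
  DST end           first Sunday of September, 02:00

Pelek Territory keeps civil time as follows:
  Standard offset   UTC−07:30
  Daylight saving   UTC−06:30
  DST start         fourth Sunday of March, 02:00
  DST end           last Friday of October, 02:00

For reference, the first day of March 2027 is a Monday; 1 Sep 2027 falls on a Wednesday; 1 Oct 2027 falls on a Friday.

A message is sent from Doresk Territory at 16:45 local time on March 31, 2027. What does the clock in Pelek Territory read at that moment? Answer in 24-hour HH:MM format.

1 March 2027 is a Monday, so the first Sunday is March 7 and the fourth is March 28.
1 September 2027 is a Wednesday, so the first Sunday is September 5.
March 31, 2027 lies within the daylight-saving period (28 March – 5 September), so Doresk Territory is on daylight time, UTC−06:00.
16:45 Doresk Territory + 6h = 22:45 UTC.
1 March 2027 is a Monday, so the first Sunday is March 7 and the fourth is March 28.
1 October 2027 is a Friday, so Fridays fall on 1, 8, 15, 22, 29; the last is October 29.
At the standard offset (UTC−07:30), 22:45 UTC − 7h30m = 15:15 Pelek Territory standard time.
Daylight saving runs 28 March – 29 October; the standard-time date in Pelek Territory, March 31, 2027, is inside that window, so Pelek Territory is at UTC−06:30.
22:45 UTC − 6h30m = 16:15 Pelek Territory.

16:15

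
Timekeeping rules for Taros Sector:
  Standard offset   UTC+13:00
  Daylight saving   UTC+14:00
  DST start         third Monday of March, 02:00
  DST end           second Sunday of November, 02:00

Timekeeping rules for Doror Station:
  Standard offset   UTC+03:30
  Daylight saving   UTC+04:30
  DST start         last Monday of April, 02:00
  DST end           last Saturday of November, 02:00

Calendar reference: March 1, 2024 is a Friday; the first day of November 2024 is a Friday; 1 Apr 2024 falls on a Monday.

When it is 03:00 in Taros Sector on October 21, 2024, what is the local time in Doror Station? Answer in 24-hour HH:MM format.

17:30

1 March 2024 is a Friday, so the first Monday is March 4 and the third is March 18.
1 November 2024 is a Friday, so the first Sunday is November 3 and the second is November 10.
Daylight saving runs 18 March – 10 November; October 21, 2024 is inside that window, so Taros Sector is at UTC+14:00.
03:00 Taros Sector − 14h = 13:00 UTC (rolling into the previous day, 20 October 2024).
1 April 2024 is a Monday, so Mondays fall on 1, 8, 15, 22, 29; the last is April 29.
1 November 2024 is a Friday, so Saturdays fall on 2, 9, 16, 23, 30; the last is November 30.
At the standard offset (UTC+03:30), 13:00 UTC + 3h30m = 16:30 Doror Station standard time.
The standard-time date in Doror Station, October 20, 2024, falls between 29 April and 30 November, so daylight saving is in effect and Doror Station is at UTC+04:30.
13:00 UTC + 4h30m = 17:30 Doror Station.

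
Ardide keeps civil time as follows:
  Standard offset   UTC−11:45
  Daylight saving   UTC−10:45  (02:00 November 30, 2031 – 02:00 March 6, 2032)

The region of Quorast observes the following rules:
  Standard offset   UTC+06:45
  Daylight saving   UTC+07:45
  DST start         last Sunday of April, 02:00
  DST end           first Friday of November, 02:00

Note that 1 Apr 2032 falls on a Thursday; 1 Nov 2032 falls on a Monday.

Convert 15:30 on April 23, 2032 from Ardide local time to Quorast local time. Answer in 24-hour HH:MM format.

Daylight saving runs 30 November 2031 – 6 March 2032; April 23, 2032 is outside that window, so Ardide is on standard time at UTC−11:45.
15:30 Ardide + 11h45m = 03:15 UTC (rolling into the next day, 24 April 2032).
1 April 2032 is a Thursday, so Sundays fall on 4, 11, 18, 25; the last is April 25.
1 November 2032 is a Monday, so the first Friday is November 5.
At the standard offset (UTC+06:45), 03:15 UTC + 6h45m = 10:00 Quorast standard time.
Daylight saving runs 25 April – 5 November; the standard-time date in Quorast, April 24, 2032, is outside that window, so Quorast is on standard time at UTC+06:45.
03:15 UTC + 6h45m = 10:00 Quorast.

10:00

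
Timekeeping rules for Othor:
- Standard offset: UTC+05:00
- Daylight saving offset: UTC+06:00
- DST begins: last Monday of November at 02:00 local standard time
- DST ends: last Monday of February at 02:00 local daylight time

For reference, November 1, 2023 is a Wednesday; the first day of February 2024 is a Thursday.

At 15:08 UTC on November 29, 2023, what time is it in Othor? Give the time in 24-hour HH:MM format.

21:08

1 November 2023 is a Wednesday, so Mondays fall on 6, 13, 20, 27; the last is November 27.
1 February 2024 is a Thursday, so Mondays fall on 5, 12, 19, 26; the last is February 26.
At the standard offset (UTC+05:00), 15:08 UTC + 5h = 20:08 Othor standard time.
The standard-time date in Othor, November 29, 2023, lies within the daylight-saving period (27 November 2023 – 26 February 2024), so Othor is on daylight time, UTC+06:00.
15:08 UTC + 6h = 21:08 local.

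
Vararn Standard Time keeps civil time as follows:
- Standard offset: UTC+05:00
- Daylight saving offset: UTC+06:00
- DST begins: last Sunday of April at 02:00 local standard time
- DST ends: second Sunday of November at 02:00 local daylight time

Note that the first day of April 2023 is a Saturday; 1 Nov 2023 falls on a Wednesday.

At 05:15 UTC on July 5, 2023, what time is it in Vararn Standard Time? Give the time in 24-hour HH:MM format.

1 April 2023 is a Saturday, so Sundays fall on 2, 9, 16, 23, 30; the last is April 30.
1 November 2023 is a Wednesday, so the first Sunday is November 5 and the second is November 12.
At the standard offset (UTC+05:00), 05:15 UTC + 5h = 10:15 Vararn Standard Time standard time.
Daylight saving runs 30 April – 12 November; the standard-time date in Vararn Standard Time, July 5, 2023, is inside that window, so Vararn Standard Time is at UTC+06:00.
05:15 UTC + 6h = 11:15 local.

11:15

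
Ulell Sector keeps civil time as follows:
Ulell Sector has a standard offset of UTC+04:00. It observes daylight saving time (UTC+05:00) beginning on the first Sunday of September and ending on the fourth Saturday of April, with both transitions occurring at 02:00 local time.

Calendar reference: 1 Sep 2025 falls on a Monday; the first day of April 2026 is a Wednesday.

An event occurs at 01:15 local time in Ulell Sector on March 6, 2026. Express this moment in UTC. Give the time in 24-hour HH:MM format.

20:15

1 September 2025 is a Monday, so the first Sunday is September 7.
1 April 2026 is a Wednesday, so the first Saturday is April 4 and the fourth is April 25.
March 6, 2026 falls between 7 September 2025 and 25 April 2026, so daylight saving is in effect and Ulell Sector is at UTC+05:00.
01:15 local − 5h = 20:15 UTC (rolling into the previous day, 5 March 2026).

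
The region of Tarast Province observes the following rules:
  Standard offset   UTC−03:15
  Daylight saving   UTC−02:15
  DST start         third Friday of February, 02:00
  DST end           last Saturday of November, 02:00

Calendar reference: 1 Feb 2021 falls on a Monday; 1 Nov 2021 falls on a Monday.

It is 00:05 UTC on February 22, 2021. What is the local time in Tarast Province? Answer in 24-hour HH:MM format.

21:50

1 February 2021 is a Monday, so the first Friday is February 5 and the third is February 19.
1 November 2021 is a Monday, so Saturdays fall on 6, 13, 20, 27; the last is November 27.
At the standard offset (UTC−03:15), 00:05 UTC − 3h15m = 20:50 Tarast Province standard time (rolling into the previous day, 21 February 2021).
Daylight saving runs 19 February – 27 November; the standard-time date in Tarast Province, February 21, 2021, is inside that window, so Tarast Province is at UTC−02:15.
00:05 UTC − 2h15m = 21:50 local (rolling into the previous day, 21 February 2021).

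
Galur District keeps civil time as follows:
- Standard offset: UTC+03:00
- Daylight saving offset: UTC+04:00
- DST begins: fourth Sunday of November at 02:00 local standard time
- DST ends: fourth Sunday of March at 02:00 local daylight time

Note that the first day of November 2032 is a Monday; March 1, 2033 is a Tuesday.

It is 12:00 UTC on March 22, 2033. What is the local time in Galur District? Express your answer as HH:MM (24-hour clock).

16:00

1 November 2032 is a Monday, so the first Sunday is November 7 and the fourth is November 28.
1 March 2033 is a Tuesday, so the first Sunday is March 6 and the fourth is March 27.
At the standard offset (UTC+03:00), 12:00 UTC + 3h = 15:00 Galur District standard time.
The standard-time date in Galur District, March 22, 2033, falls between 28 November 2032 and 27 March 2033, so daylight saving is in effect and Galur District is at UTC+04:00.
12:00 UTC + 4h = 16:00 local.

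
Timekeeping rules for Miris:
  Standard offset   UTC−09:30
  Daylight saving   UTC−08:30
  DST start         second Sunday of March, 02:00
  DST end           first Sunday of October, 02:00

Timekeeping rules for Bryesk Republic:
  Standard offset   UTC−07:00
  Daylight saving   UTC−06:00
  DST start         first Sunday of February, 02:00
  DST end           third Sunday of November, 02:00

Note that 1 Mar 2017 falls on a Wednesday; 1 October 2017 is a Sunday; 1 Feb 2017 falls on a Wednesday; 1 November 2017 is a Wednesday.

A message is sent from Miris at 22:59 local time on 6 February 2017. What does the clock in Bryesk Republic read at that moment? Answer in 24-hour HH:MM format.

1 March 2017 is a Wednesday, so the first Sunday is March 5 and the second is March 12.
1 October 2017 is a Sunday, so the first Sunday is October 1.
6 February 2017 is outside the daylight-saving period (12 March – 1 October), so Miris is on standard time, UTC−09:30.
22:59 Miris + 9h30m = 08:29 UTC (rolling into the next day, 7 February 2017).
1 February 2017 is a Wednesday, so the first Sunday is February 5.
1 November 2017 is a Wednesday, so the first Sunday is November 5 and the third is November 19.
At the standard offset (UTC−07:00), 08:29 UTC − 7h = 01:29 Bryesk Republic standard time.
Daylight saving runs 5 February – 19 November; the standard-time date in Bryesk Republic, 7 February 2017, is inside that window, so Bryesk Republic is at UTC−06:00.
08:29 UTC − 6h = 02:29 Bryesk Republic.

02:29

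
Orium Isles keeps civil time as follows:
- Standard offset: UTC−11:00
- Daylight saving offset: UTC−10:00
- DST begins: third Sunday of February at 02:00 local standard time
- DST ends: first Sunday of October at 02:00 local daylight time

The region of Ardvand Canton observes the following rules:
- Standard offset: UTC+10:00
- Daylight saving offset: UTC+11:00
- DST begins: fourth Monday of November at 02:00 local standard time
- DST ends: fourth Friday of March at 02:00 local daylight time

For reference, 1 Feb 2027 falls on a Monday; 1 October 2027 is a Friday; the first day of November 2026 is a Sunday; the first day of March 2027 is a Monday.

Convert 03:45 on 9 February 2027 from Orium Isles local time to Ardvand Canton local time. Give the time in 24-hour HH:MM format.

1 February 2027 is a Monday, so the first Sunday is February 7 and the third is February 21.
1 October 2027 is a Friday, so the first Sunday is October 3.
9 February 2027 is outside the daylight-saving period (21 February – 3 October), so Orium Isles is on standard time, UTC−11:00.
03:45 Orium Isles + 11h = 14:45 UTC.
1 November 2026 is a Sunday, so the first Monday is November 2 and the fourth is November 23.
1 March 2027 is a Monday, so the first Friday is March 5 and the fourth is March 26.
At the standard offset (UTC+10:00), 14:45 UTC + 10h = 00:45 Ardvand Canton standard time (rolling into the next day, 10 February 2027).
Daylight saving runs 23 November 2026 – 26 March 2027; the standard-time date in Ardvand Canton, 10 February 2027, is inside that window, so Ardvand Canton is at UTC+11:00.
14:45 UTC + 11h = 01:45 Ardvand Canton (rolling into the next day, 10 February 2027).

01:45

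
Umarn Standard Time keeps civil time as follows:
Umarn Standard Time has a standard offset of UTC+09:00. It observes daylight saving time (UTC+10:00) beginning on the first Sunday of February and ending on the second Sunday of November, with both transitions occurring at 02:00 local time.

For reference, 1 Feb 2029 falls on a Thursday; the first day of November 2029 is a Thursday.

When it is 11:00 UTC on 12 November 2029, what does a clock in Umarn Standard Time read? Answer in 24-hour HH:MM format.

20:00

1 February 2029 is a Thursday, so the first Sunday is February 4.
1 November 2029 is a Thursday, so the first Sunday is November 4 and the second is November 11.
At the standard offset (UTC+09:00), 11:00 UTC + 9h = 20:00 Umarn Standard Time standard time.
Daylight saving runs 4 February – 11 November; the standard-time date in Umarn Standard Time, 12 November 2029, is outside that window, so Umarn Standard Time is on standard time at UTC+09:00.
11:00 UTC + 9h = 20:00 local.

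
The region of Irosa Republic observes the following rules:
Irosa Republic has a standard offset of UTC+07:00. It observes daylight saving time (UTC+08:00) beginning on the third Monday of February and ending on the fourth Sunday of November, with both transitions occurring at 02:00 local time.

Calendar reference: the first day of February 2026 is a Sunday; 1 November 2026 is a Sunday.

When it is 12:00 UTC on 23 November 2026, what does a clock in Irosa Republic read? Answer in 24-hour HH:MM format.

1 February 2026 is a Sunday, so the first Monday is February 2 and the third is February 16.
1 November 2026 is a Sunday, so the first Sunday is November 1 and the fourth is November 22.
At the standard offset (UTC+07:00), 12:00 UTC + 7h = 19:00 Irosa Republic standard time.
The standard-time date in Irosa Republic, 23 November 2026, does not fall between 16 February and 22 November, so daylight saving is not in effect and Irosa Republic is at UTC+07:00.
12:00 UTC + 7h = 19:00 local.

19:00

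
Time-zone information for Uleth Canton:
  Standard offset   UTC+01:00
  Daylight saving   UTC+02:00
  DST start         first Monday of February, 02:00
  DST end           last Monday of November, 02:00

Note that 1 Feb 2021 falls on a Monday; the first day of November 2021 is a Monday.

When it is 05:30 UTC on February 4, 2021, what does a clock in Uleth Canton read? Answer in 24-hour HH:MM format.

1 February 2021 is a Monday, so the first Monday is February 1.
1 November 2021 is a Monday, so Mondays fall on 1, 8, 15, 22, 29; the last is November 29.
At the standard offset (UTC+01:00), 05:30 UTC + 1h = 06:30 Uleth Canton standard time.
Daylight saving runs 1 February – 29 November; the standard-time date in Uleth Canton, February 4, 2021, is inside that window, so Uleth Canton is at UTC+02:00.
05:30 UTC + 2h = 07:30 local.

07:30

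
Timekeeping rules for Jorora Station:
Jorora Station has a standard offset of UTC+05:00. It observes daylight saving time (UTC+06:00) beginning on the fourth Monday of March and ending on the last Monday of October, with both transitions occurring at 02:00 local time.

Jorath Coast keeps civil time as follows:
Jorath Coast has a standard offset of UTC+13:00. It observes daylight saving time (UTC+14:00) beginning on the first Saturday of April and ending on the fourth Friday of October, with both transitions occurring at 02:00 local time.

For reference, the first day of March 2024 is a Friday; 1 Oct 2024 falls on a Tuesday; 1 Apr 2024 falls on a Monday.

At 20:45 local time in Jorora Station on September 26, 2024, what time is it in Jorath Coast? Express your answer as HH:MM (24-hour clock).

1 March 2024 is a Friday, so the first Monday is March 4 and the fourth is March 25.
1 October 2024 is a Tuesday, so Mondays fall on 7, 14, 21, 28; the last is October 28.
September 26, 2024 lies within the daylight-saving period (25 March – 28 October), so Jorora Station is on daylight time, UTC+06:00.
20:45 Jorora Station − 6h = 14:45 UTC.
1 April 2024 is a Monday, so the first Saturday is April 6.
1 October 2024 is a Tuesday, so the first Friday is October 4 and the fourth is October 25.
At the standard offset (UTC+13:00), 14:45 UTC + 13h = 03:45 Jorath Coast standard time (rolling into the next day, 27 September 2024).
The standard-time date in Jorath Coast, September 27, 2024, falls between 6 April and 25 October, so daylight saving is in effect and Jorath Coast is at UTC+14:00.
14:45 UTC + 14h = 04:45 Jorath Coast (rolling into the next day, 27 September 2024).

04:45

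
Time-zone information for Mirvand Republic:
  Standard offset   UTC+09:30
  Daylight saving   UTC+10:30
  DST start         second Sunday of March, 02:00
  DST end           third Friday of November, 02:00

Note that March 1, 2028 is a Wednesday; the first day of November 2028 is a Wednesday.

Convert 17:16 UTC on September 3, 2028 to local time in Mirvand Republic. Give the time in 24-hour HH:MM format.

03:46

1 March 2028 is a Wednesday, so the first Sunday is March 5 and the second is March 12.
1 November 2028 is a Wednesday, so the first Friday is November 3 and the third is November 17.
At the standard offset (UTC+09:30), 17:16 UTC + 9h30m = 02:46 Mirvand Republic standard time (rolling into the next day, 4 September 2028).
The standard-time date in Mirvand Republic, September 4, 2028, lies within the daylight-saving period (12 March – 17 November), so Mirvand Republic is on daylight time, UTC+10:30.
17:16 UTC + 10h30m = 03:46 local (rolling into the next day, 4 September 2028).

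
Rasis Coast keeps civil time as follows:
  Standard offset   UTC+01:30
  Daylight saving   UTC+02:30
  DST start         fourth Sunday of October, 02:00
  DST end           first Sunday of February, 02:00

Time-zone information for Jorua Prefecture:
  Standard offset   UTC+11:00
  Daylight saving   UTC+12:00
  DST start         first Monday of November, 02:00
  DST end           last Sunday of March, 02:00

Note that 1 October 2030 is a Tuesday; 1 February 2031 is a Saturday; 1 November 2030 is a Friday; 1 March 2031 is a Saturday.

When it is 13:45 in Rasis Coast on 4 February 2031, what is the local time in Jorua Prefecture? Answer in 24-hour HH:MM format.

1 October 2030 is a Tuesday, so the first Sunday is October 6 and the fourth is October 27.
1 February 2031 is a Saturday, so the first Sunday is February 2.
Daylight saving runs 27 October 2030 – 2 February 2031; 4 February 2031 is outside that window, so Rasis Coast is on standard time at UTC+01:30.
13:45 Rasis Coast − 1h30m = 12:15 UTC.
1 November 2030 is a Friday, so the first Monday is November 4.
1 March 2031 is a Saturday, so Sundays fall on 2, 9, 16, 23, 30; the last is March 30.
At the standard offset (UTC+11:00), 12:15 UTC + 11h = 23:15 Jorua Prefecture standard time.
The standard-time date in Jorua Prefecture, 4 February 2031, falls between 4 November 2030 and 30 March 2031, so daylight saving is in effect and Jorua Prefecture is at UTC+12:00.
12:15 UTC + 12h = 00:15 Jorua Prefecture (rolling into the next day, 5 February 2031).

00:15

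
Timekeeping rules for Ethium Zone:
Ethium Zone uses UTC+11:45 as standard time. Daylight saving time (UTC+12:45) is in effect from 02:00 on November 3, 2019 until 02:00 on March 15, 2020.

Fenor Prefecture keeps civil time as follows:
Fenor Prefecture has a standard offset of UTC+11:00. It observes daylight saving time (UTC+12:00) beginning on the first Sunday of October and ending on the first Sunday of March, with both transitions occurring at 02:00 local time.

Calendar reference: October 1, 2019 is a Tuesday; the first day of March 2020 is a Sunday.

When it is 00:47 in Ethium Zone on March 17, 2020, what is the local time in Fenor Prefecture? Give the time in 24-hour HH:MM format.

00:02

March 17, 2020 is outside the daylight-saving period (3 November 2019 – 15 March 2020), so Ethium Zone is on standard time, UTC+11:45.
00:47 Ethium Zone − 11h45m = 13:02 UTC (rolling into the previous day, 16 March 2020).
1 October 2019 is a Tuesday, so the first Sunday is October 6.
1 March 2020 is a Sunday, so the first Sunday is March 1.
At the standard offset (UTC+11:00), 13:02 UTC + 11h = 00:02 Fenor Prefecture standard time (rolling into the next day, 17 March 2020).
The standard-time date in Fenor Prefecture, March 17, 2020, does not fall between 6 October 2019 and 1 March 2020, so daylight saving is not in effect and Fenor Prefecture is at UTC+11:00.
13:02 UTC + 11h = 00:02 Fenor Prefecture (rolling into the next day, 17 March 2020).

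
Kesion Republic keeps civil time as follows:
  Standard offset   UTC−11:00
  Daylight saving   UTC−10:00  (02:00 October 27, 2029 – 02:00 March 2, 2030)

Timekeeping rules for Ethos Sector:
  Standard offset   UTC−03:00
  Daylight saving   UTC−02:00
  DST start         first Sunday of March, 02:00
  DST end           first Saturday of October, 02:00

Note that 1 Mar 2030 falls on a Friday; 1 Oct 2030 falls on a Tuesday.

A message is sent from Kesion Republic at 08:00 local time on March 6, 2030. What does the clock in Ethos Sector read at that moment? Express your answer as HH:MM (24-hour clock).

Daylight saving runs 27 October 2029 – 2 March 2030; March 6, 2030 is outside that window, so Kesion Republic is on standard time at UTC−11:00.
08:00 Kesion Republic + 11h = 19:00 UTC.
1 March 2030 is a Friday, so the first Sunday is March 3.
1 October 2030 is a Tuesday, so the first Saturday is October 5.
At the standard offset (UTC−03:00), 19:00 UTC − 3h = 16:00 Ethos Sector standard time.
Daylight saving runs 3 March – 5 October; the standard-time date in Ethos Sector, March 6, 2030, is inside that window, so Ethos Sector is at UTC−02:00.
19:00 UTC − 2h = 17:00 Ethos Sector.

17:00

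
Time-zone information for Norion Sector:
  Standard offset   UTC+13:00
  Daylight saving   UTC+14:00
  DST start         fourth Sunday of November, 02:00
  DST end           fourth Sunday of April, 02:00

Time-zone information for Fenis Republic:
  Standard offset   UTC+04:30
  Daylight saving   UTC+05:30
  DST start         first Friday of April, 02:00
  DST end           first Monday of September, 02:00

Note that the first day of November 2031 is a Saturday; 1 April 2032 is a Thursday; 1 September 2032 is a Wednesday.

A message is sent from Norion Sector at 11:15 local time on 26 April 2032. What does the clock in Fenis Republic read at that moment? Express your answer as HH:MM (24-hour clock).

1 November 2031 is a Saturday, so the first Sunday is November 2 and the fourth is November 23.
1 April 2032 is a Thursday, so the first Sunday is April 4 and the fourth is April 25.
Daylight saving runs 23 November 2031 – 25 April 2032; 26 April 2032 is outside that window, so Norion Sector is on standard time at UTC+13:00.
11:15 Norion Sector − 13h = 22:15 UTC (rolling into the previous day, 25 April 2032).
1 April 2032 is a Thursday, so the first Friday is April 2.
1 September 2032 is a Wednesday, so the first Monday is September 6.
At the standard offset (UTC+04:30), 22:15 UTC + 4h30m = 02:45 Fenis Republic standard time (rolling into the next day, 26 April 2032).
The standard-time date in Fenis Republic, 26 April 2032, lies within the daylight-saving period (2 April – 6 September), so Fenis Republic is on daylight time, UTC+05:30.
22:15 UTC + 5h30m = 03:45 Fenis Republic (rolling into the next day, 26 April 2032).

03:45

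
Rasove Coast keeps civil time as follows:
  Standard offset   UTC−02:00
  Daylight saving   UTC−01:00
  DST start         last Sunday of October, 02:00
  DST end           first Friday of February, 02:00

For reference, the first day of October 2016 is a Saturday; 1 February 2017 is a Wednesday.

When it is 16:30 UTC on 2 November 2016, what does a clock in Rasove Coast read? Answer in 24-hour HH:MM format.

1 October 2016 is a Saturday, so Sundays fall on 2, 9, 16, 23, 30; the last is October 30.
1 February 2017 is a Wednesday, so the first Friday is February 3.
At the standard offset (UTC−02:00), 16:30 UTC − 2h = 14:30 Rasove Coast standard time.
The standard-time date in Rasove Coast, 2 November 2016, falls between 30 October 2016 and 3 February 2017, so daylight saving is in effect and Rasove Coast is at UTC−01:00.
16:30 UTC − 1h = 15:30 local.

15:30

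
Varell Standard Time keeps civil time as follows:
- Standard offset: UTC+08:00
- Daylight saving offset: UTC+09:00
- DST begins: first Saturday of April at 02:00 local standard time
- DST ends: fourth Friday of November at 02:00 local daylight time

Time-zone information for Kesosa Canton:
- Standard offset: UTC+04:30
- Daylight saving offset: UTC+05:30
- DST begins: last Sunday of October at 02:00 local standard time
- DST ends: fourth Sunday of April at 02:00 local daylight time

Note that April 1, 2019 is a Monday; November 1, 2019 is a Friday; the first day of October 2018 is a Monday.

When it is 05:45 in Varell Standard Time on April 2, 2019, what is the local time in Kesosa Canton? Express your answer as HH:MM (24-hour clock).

1 April 2019 is a Monday, so the first Saturday is April 6.
1 November 2019 is a Friday, so the first Friday is November 1 and the fourth is November 22.
Daylight saving runs 6 April – 22 November; April 2, 2019 is outside that window, so Varell Standard Time is on standard time at UTC+08:00.
05:45 Varell Standard Time − 8h = 21:45 UTC (rolling into the previous day, 1 April 2019).
1 October 2018 is a Monday, so Sundays fall on 7, 14, 21, 28; the last is October 28.
1 April 2019 is a Monday, so the first Sunday is April 7 and the fourth is April 28.
At the standard offset (UTC+04:30), 21:45 UTC + 4h30m = 02:15 Kesosa Canton standard time (rolling into the next day, 2 April 2019).
The standard-time date in Kesosa Canton, April 2, 2019, falls between 28 October 2018 and 28 April 2019, so daylight saving is in effect and Kesosa Canton is at UTC+05:30.
21:45 UTC + 5h30m = 03:15 Kesosa Canton (rolling into the next day, 2 April 2019).

03:15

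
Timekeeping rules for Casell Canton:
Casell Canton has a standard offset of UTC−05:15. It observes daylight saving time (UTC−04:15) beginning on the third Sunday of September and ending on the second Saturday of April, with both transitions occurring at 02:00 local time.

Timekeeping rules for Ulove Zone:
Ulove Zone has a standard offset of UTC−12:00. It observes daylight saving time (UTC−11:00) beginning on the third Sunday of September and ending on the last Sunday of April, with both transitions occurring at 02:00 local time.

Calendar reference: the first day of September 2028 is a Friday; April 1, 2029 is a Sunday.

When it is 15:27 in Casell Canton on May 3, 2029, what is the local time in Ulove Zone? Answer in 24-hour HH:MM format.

1 September 2028 is a Friday, so the first Sunday is September 3 and the third is September 17.
1 April 2029 is a Sunday, so the first Saturday is April 7 and the second is April 14.
May 3, 2029 is outside the daylight-saving period (17 September 2028 – 14 April 2029), so Casell Canton is on standard time, UTC−05:15.
15:27 Casell Canton + 5h15m = 20:42 UTC.
1 September 2028 is a Friday, so the first Sunday is September 3 and the third is September 17.
1 April 2029 is a Sunday, so Sundays fall on 1, 8, 15, 22, 29; the last is April 29.
At the standard offset (UTC−12:00), 20:42 UTC − 12h = 08:42 Ulove Zone standard time.
Daylight saving runs 17 September 2028 – 29 April 2029; the standard-time date in Ulove Zone, May 3, 2029, is outside that window, so Ulove Zone is on standard time at UTC−12:00.
20:42 UTC − 12h = 08:42 Ulove Zone.

08:42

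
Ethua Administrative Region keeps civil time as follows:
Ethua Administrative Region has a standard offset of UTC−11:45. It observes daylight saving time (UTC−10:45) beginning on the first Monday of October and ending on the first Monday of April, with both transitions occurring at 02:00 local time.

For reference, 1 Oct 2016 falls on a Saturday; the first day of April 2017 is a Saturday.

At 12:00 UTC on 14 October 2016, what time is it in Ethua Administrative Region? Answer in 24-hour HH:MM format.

1 October 2016 is a Saturday, so the first Monday is October 3.
1 April 2017 is a Saturday, so the first Monday is April 3.
At the standard offset (UTC−11:45), 12:00 UTC − 11h45m = 00:15 Ethua Administrative Region standard time.
The standard-time date in Ethua Administrative Region, 14 October 2016, lies within the daylight-saving period (3 October 2016 – 3 April 2017), so Ethua Administrative Region is on daylight time, UTC−10:45.
12:00 UTC − 10h45m = 01:15 local.

01:15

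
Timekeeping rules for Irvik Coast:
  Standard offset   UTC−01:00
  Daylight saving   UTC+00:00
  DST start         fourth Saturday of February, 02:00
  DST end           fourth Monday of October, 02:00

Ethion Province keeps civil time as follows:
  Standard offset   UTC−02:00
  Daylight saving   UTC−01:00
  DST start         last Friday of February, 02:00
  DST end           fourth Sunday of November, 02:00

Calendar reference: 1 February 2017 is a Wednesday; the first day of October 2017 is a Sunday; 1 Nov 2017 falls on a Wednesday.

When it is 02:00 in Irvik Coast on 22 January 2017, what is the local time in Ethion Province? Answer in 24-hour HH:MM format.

01:00

1 February 2017 is a Wednesday, so the first Saturday is February 4 and the fourth is February 25.
1 October 2017 is a Sunday, so the first Monday is October 2 and the fourth is October 23.
Daylight saving runs 25 February – 23 October; 22 January 2017 is outside that window, so Irvik Coast is on standard time at UTC−01:00.
02:00 Irvik Coast + 1h = 03:00 UTC.
1 February 2017 is a Wednesday, so Fridays fall on 3, 10, 17, 24; the last is February 24.
1 November 2017 is a Wednesday, so the first Sunday is November 5 and the fourth is November 26.
At the standard offset (UTC−02:00), 03:00 UTC − 2h = 01:00 Ethion Province standard time.
The standard-time date in Ethion Province, 22 January 2017, does not fall between 24 February and 26 November, so daylight saving is not in effect and Ethion Province is at UTC−02:00.
03:00 UTC − 2h = 01:00 Ethion Province.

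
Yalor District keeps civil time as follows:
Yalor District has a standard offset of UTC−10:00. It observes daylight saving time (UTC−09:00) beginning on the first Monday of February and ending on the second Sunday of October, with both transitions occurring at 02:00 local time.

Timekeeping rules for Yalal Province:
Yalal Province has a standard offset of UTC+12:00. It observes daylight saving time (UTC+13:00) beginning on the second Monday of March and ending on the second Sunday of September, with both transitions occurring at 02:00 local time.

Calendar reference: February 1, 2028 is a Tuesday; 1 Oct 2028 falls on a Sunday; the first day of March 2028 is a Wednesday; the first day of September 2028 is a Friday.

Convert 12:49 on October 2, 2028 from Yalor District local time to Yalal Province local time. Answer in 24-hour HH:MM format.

1 February 2028 is a Tuesday, so the first Monday is February 7.
1 October 2028 is a Sunday, so the first Sunday is October 1 and the second is October 8.
Daylight saving runs 7 February – 8 October; October 2, 2028 is inside that window, so Yalor District is at UTC−09:00.
12:49 Yalor District + 9h = 21:49 UTC.
1 March 2028 is a Wednesday, so the first Monday is March 6 and the second is March 13.
1 September 2028 is a Friday, so the first Sunday is September 3 and the second is September 10.
At the standard offset (UTC+12:00), 21:49 UTC + 12h = 09:49 Yalal Province standard time (rolling into the next day, 3 October 2028).
The standard-time date in Yalal Province, October 3, 2028, is outside the daylight-saving period (13 March – 10 September), so Yalal Province is on standard time, UTC+12:00.
21:49 UTC + 12h = 09:49 Yalal Province (rolling into the next day, 3 October 2028).

09:49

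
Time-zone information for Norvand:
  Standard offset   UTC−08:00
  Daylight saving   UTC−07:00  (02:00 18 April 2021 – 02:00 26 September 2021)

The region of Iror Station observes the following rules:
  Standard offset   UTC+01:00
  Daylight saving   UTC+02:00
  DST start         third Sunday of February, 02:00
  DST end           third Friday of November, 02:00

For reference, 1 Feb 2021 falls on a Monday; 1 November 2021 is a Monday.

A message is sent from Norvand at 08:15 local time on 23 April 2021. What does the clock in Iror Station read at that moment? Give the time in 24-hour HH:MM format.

17:15

Daylight saving runs 18 April – 26 September; 23 April 2021 is inside that window, so Norvand is at UTC−07:00.
08:15 Norvand + 7h = 15:15 UTC.
1 February 2021 is a Monday, so the first Sunday is February 7 and the third is February 21.
1 November 2021 is a Monday, so the first Friday is November 5 and the third is November 19.
At the standard offset (UTC+01:00), 15:15 UTC + 1h = 16:15 Iror Station standard time.
The standard-time date in Iror Station, 23 April 2021, falls between 21 February and 19 November, so daylight saving is in effect and Iror Station is at UTC+02:00.
15:15 UTC + 2h = 17:15 Iror Station.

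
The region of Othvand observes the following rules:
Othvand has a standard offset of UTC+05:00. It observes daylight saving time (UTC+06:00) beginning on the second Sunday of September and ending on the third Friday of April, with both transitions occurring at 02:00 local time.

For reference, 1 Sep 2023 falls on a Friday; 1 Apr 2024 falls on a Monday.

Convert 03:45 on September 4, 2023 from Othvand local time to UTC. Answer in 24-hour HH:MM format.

1 September 2023 is a Friday, so the first Sunday is September 3 and the second is September 10.
1 April 2024 is a Monday, so the first Friday is April 5 and the third is April 19.
September 4, 2023 is outside the daylight-saving period (10 September 2023 – 19 April 2024), so Othvand is on standard time, UTC+05:00.
03:45 local − 5h = 22:45 UTC (rolling into the previous day, 3 September 2023).

22:45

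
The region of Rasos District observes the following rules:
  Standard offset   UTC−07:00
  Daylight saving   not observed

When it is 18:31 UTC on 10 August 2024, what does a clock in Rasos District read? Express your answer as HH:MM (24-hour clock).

Rasos District has no daylight saving, so its offset is UTC−07:00 year-round.
18:31 UTC − 7h = 11:31 local.

11:31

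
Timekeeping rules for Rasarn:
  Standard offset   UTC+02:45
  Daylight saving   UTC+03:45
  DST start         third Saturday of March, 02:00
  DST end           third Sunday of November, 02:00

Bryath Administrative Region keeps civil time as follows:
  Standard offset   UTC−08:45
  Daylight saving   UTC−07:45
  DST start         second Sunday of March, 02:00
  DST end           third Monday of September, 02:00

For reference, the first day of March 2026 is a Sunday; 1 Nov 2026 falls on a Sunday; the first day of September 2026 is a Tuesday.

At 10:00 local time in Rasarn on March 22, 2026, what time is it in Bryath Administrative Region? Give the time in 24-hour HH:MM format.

22:30

1 March 2026 is a Sunday, so the first Saturday is March 7 and the third is March 21.
1 November 2026 is a Sunday, so the first Sunday is November 1 and the third is November 15.
Daylight saving runs 21 March – 15 November; March 22, 2026 is inside that window, so Rasarn is at UTC+03:45.
10:00 Rasarn − 3h45m = 06:15 UTC.
1 March 2026 is a Sunday, so the first Sunday is March 1 and the second is March 8.
1 September 2026 is a Tuesday, so the first Monday is September 7 and the third is September 21.
At the standard offset (UTC−08:45), 06:15 UTC − 8h45m = 21:30 Bryath Administrative Region standard time (rolling into the previous day, 21 March 2026).
The standard-time date in Bryath Administrative Region, March 21, 2026, falls between 8 March and 21 September, so daylight saving is in effect and Bryath Administrative Region is at UTC−07:45.
06:15 UTC − 7h45m = 22:30 Bryath Administrative Region (rolling into the previous day, 21 March 2026).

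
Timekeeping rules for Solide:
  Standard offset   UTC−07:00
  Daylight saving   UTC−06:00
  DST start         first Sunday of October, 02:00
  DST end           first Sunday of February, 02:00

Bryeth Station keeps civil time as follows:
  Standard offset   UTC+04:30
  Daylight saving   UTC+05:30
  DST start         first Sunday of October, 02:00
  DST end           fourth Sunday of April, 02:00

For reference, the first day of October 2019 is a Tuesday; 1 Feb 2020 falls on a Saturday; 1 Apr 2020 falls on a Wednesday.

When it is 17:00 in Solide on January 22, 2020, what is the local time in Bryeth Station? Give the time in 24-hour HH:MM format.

1 October 2019 is a Tuesday, so the first Sunday is October 6.
1 February 2020 is a Saturday, so the first Sunday is February 2.
January 22, 2020 falls between 6 October 2019 and 2 February 2020, so daylight saving is in effect and Solide is at UTC−06:00.
17:00 Solide + 6h = 23:00 UTC.
1 October 2019 is a Tuesday, so the first Sunday is October 6.
1 April 2020 is a Wednesday, so the first Sunday is April 5 and the fourth is April 26.
At the standard offset (UTC+04:30), 23:00 UTC + 4h30m = 03:30 Bryeth Station standard time (rolling into the next day, 23 January 2020).
The standard-time date in Bryeth Station, January 23, 2020, falls between 6 October 2019 and 26 April 2020, so daylight saving is in effect and Bryeth Station is at UTC+05:30.
23:00 UTC + 5h30m = 04:30 Bryeth Station (rolling into the next day, 23 January 2020).

04:30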